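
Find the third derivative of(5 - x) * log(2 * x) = (x + 10)/x^3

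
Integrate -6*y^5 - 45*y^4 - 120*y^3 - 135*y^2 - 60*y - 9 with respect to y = -y^6 - 9*y^5 - 30*y^4 - 45*y^3 - 30*y^2 - 9*y + C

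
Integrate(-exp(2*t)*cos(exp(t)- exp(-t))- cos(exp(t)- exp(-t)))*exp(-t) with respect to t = -sin(2*sinh(t)) + C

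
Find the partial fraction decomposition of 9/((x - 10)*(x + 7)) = -9/(17*(x + 7)) + 9/(17*(x - 10))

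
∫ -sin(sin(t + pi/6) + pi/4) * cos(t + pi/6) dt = cos(sin(t + pi/6) + pi/4) + C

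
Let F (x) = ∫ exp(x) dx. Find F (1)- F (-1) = E - exp(-1)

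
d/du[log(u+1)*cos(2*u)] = (-2*u*log(u + 1)*sin(2*u) - 2*log(u + 1)*sin(2*u) + cos(2*u))/(u + 1)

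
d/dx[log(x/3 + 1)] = 1/(x + 3)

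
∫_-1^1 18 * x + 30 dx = 60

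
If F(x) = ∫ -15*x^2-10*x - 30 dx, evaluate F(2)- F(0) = -120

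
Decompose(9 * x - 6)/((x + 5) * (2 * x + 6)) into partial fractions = 51/(4*(x + 5)) - 33/(4*(x + 3))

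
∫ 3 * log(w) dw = 3*w*(log(w) - 1) + C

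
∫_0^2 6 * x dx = 12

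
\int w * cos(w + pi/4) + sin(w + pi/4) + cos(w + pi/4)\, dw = (w + 1)*sin(w + pi/4) + C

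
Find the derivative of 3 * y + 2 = 3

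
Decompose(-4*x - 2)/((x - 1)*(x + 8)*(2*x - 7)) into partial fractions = -64/(115*(2*x - 7)) + 10/(69*(x + 8)) + 2/(15*(x - 1))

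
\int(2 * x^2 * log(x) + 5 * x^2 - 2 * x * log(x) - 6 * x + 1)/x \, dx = (x - 1)^2*(log(x) + 2) + C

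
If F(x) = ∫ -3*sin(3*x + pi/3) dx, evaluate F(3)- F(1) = cos(pi/3 + 9) - cos(pi/3 + 3)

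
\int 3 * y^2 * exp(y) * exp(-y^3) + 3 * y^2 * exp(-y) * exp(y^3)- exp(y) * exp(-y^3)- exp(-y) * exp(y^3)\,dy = -exp(-y^3 + y) + exp(y^3 - y) + C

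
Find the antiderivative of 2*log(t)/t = log(t)^2 + C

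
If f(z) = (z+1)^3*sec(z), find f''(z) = (-z^3 + 2*z^3/cos(z)^2 + 6*z^2*sin(z)/cos(z) - 3*z^2 + 6*z^2/cos(z)^2 + 12*z*sin(z)/cos(z) + 3*z + 6*z/cos(z)^2 + 6*sin(z)/cos(z) + 5 + 2/cos(z)^2)/cos(z)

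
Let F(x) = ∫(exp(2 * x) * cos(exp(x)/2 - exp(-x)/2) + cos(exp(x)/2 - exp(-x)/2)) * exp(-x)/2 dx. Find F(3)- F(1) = -sin((E - exp(-1))/2) - sin((-exp(3) + exp(-3))/2)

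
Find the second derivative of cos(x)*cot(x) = sin(x) - 1/sin(x) + 2/sin(x)^3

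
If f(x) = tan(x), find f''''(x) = 24*tan(x)^5 + 40*tan(x)^3 + 16*tan(x)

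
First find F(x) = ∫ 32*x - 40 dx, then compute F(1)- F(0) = -24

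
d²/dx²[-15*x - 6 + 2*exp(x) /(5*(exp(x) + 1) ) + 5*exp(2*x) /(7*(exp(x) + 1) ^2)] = (-64*exp(3*x) + 100*exp(2*x) + 14*exp(x))/(35*exp(4*x) + 140*exp(3*x) + 210*exp(2*x) + 140*exp(x) + 35)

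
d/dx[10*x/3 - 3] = 10/3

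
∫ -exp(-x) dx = exp(-x) + C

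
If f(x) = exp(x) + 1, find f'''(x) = exp(x)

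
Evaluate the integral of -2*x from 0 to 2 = -4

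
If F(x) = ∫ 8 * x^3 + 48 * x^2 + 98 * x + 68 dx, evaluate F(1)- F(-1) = 168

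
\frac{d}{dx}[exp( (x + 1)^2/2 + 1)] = x*exp(x^2/2 + x + 3/2) + exp(x^2/2 + x + 3/2)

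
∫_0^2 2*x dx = 4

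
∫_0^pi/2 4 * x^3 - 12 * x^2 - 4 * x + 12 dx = -9 + (-4 + (-1 + pi/2)^2)^2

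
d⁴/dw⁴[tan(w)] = 24*tan(w)^5 + 40*tan(w)^3 + 16*tan(w)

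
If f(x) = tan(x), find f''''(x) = 24*tan(x)^5 + 40*tan(x)^3 + 16*tan(x)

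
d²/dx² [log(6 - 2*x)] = -1/(x^2 - 6*x + 9)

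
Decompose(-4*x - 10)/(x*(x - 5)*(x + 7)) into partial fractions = 3/(14*(x + 7)) - 1/(2*(x - 5)) + 2/(7*x)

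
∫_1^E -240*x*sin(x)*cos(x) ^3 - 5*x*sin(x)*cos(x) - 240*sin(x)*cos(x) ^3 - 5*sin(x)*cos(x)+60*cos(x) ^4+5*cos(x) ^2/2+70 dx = -140 - 120*cos(1)^4 - 5*cos(1)^2 + (10 + 10*E)*(cos(E)^2/4 + 6*cos(E)^4 + 7)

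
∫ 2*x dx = x^2 + C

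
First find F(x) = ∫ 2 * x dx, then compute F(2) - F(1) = 3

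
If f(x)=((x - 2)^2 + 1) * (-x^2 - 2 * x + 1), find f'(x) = -4*x^3 + 6*x^2 + 8*x - 14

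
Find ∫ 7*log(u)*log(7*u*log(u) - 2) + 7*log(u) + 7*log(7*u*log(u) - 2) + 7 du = (7*u*log(u) - 2)*log(7*u*log(u) - 2) + C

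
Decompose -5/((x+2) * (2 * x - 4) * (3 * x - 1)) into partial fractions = 9/(14*(3*x - 1)) - 5/(56*(x + 2)) - 1/(8*(x - 2))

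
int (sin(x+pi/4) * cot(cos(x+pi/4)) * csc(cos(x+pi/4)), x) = csc(cos(x + pi/4)) + C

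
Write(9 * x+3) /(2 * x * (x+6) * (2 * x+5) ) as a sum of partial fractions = 39/(35*(2*x + 5)) - 17/(28*(x + 6)) + 1/(20*x)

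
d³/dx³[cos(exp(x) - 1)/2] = (exp(2*x)*sin(exp(x) - 1) - 3*exp(x)*cos(exp(x) - 1) - sin(exp(x) - 1))*exp(x)/2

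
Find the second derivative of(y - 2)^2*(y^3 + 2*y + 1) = 20*y^3 - 48*y^2 + 36*y - 14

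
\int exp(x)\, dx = exp(x) + C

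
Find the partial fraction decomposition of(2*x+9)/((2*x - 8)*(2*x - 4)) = -13/(8*(x - 2)) + 17/(8*(x - 4))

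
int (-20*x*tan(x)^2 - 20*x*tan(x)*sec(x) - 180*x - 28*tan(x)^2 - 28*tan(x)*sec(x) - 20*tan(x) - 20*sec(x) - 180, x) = (-20*x - 28)*(4*x + tan(x) + sec(x) + 2) + C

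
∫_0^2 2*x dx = 4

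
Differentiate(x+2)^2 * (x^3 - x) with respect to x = 5*x^4 + 16*x^3 + 9*x^2 - 8*x - 4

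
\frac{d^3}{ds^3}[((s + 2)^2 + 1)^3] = 120*s^3 + 720*s^2 + 1512*s + 1104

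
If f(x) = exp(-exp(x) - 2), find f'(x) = -exp(x - exp(x) - 2)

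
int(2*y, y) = y^2 + C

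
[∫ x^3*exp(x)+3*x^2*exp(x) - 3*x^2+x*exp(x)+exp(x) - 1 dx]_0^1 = -2 + 2*E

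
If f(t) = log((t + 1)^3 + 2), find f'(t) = (3*t^2 + 6*t + 3)/(t^3 + 3*t^2 + 3*t + 3)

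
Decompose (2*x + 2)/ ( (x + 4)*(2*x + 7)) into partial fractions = -10/(2*x + 7) + 6/(x + 4)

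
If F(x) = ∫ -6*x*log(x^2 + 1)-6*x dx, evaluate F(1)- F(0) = -6*log(2)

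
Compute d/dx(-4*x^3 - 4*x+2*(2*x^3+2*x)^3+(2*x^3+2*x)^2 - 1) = 144*x^8 + 336*x^6 + 24*x^5 + 240*x^4 + 32*x^3 + 36*x^2 + 8*x - 4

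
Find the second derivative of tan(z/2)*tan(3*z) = sin(z/2)*tan(3*z)/(2*cos(z/2)^3) + 18*sin(3*z)*tan(z/2)/cos(3*z)^3 + 3/(cos(z/2)^2*cos(3*z)^2)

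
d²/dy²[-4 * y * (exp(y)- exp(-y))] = (-4*y*exp(2*y) + 4*y - 8*exp(2*y) - 8)*exp(-y)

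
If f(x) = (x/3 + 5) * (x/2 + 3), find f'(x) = x/3 + 7/2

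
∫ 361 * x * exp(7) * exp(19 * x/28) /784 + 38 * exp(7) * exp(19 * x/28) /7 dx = (19*x + 196)*exp(19*x/28 + 7)/28 + C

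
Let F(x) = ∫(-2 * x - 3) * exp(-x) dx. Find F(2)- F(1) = -7*exp(-1) + 9*exp(-2)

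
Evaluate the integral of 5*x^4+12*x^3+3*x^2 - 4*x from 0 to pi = -1 + (1 + pi)^2*(-2*pi + 1 + pi^2 + pi^3)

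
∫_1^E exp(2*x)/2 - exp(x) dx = -(-1 + E/2)^2 + (-1 + exp(E)/2)^2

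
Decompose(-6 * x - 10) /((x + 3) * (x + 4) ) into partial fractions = -14/(x + 4) + 8/(x + 3)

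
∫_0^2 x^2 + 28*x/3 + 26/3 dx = 116/3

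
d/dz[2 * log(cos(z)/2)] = -2*tan(z)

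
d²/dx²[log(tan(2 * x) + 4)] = 4*(tan(2*x)^4 + 8*tan(2*x)^3 + 8*tan(2*x) - 1)/(tan(2*x) + 4)^2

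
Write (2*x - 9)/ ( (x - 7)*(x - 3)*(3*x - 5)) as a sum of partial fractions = -51/(64*(3*x - 5)) + 3/(16*(x - 3)) + 5/(64*(x - 7))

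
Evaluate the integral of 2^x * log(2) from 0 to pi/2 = -1 + 2^(pi/2)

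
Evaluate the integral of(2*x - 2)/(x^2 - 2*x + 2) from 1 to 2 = log(2)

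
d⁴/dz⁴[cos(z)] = cos(z)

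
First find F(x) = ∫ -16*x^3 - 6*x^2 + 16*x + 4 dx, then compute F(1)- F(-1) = 4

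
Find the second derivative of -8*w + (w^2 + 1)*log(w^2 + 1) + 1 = (2*w^2*log(w^2 + 1) + 6*w^2 + 2*log(w^2 + 1) + 2)/(w^2 + 1)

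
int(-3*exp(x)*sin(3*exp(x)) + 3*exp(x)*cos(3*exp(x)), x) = sqrt(2)*sin(3*exp(x) + pi/4) + C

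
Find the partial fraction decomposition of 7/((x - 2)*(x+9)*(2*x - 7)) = 28/(75*(2*x - 7)) + 7/(275*(x + 9)) - 7/(33*(x - 2))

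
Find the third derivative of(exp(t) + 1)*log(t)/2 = (t^3*exp(t)*log(t) + 3*t^2*exp(t) - 3*t*exp(t) + 2*exp(t) + 2)/(2*t^3)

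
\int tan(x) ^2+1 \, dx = tan(x) + C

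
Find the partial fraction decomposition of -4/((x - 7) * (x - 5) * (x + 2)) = -4/(63*(x + 2)) + 2/(7*(x - 5)) - 2/(9*(x - 7))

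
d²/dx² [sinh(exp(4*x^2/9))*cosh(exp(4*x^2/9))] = 8*(16*x^2*exp(4*x^2/9)*sinh(2*exp(4*x^2/9)) + 8*x^2*cosh(2*exp(4*x^2/9)) + 9*cosh(2*exp(4*x^2/9)))*exp(4*x^2/9)/81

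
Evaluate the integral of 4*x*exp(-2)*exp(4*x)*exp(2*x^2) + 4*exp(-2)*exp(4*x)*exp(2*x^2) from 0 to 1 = -exp(-2) + exp(4)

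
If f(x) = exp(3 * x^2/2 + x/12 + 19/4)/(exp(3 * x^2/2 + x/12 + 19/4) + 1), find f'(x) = (36*x*exp(3*x^2/2 + x/12 + 19/4) + exp(3*x^2/2 + x/12 + 19/4))/(24*exp(19/4)*exp(x/12)*exp(3*x^2/2) + 12*exp(19/2)*exp(x/6)*exp(3*x^2) + 12)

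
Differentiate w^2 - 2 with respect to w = 2*w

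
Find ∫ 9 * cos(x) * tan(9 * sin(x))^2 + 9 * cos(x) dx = tan(9*sin(x)) + C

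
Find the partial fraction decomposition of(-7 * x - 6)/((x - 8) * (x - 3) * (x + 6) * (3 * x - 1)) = -225/(3496*(3*x - 1)) - 2/(133*(x + 6)) + 3/(40*(x - 3)) - 31/(805*(x - 8))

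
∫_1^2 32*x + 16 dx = 64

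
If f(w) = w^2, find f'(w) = 2*w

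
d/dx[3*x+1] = 3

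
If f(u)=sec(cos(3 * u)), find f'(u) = -3*sin(3*u)*tan(cos(3*u))*sec(cos(3*u))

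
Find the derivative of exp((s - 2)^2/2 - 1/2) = s*exp(s^2/2 - 2*s + 3/2) - 2*exp(s^2/2 - 2*s + 3/2)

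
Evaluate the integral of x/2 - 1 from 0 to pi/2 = -1 + (-1 + pi/4)^2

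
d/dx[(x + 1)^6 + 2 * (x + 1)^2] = 6*x^5 + 30*x^4 + 60*x^3 + 60*x^2 + 34*x + 10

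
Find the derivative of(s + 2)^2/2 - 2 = s + 2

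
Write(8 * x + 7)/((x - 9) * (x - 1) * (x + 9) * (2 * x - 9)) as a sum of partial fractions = -344/(1701*(2*x - 9)) + 13/(972*(x + 9)) + 3/(112*(x - 1)) + 79/(1296*(x - 9))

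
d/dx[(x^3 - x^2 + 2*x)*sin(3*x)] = 3*x^3*cos(3*x) - 3*sqrt(2)*x^2*cos(3*x + pi/4) - 2*x*sin(3*x) + 6*x*cos(3*x) + 2*sin(3*x)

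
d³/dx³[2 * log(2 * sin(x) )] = 4*cos(x)/sin(x)^3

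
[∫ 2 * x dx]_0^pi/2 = pi^2/4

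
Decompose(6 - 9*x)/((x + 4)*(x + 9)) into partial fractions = -87/(5*(x + 9)) + 42/(5*(x + 4))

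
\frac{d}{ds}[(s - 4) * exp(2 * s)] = 2*s*exp(2*s) - 7*exp(2*s)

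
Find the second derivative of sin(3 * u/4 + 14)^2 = 9*cos(3*u/2 + 28)/8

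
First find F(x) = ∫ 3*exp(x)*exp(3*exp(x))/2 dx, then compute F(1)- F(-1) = -exp(3*exp(-1))/2 + exp(3*E)/2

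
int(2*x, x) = x^2 + C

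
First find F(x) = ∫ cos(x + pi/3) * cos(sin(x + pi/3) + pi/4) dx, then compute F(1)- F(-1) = 2*sin(-sqrt(3)*cos(1)/2 + pi/4)*sin(sin(1)/2)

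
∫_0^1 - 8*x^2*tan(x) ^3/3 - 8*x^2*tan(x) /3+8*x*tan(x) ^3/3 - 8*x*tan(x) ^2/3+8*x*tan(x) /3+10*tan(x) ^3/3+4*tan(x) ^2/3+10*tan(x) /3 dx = 5*tan(1)^2/3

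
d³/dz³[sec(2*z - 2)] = 48*tan(2*z - 2)^3*sec(2*z - 2) + 40*tan(2*z - 2)*sec(2*z - 2)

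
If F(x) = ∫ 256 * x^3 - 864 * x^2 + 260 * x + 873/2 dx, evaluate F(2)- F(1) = -459/2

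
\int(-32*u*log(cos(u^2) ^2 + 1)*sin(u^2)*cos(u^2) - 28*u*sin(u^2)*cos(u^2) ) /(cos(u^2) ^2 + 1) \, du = (4*log(cos(u^2)^2 + 1) + 7)*log(cos(u^2)^2 + 1) + C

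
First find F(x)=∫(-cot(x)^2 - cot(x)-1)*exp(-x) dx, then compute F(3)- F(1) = exp(-3)*cot(3) - exp(-1)*cot(1)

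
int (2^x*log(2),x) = 2^x + C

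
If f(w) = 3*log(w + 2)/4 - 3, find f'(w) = 3/(4*w + 8)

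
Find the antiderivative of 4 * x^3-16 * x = x^4 - 8*x^2 + C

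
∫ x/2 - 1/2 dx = x^2/4 - x/2 + C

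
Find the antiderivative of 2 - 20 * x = -10*x^2 + 2*x + C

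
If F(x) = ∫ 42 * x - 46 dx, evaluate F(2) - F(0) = -8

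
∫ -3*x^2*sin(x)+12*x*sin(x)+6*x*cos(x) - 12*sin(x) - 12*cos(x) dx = 3*(x - 2)^2*cos(x) + C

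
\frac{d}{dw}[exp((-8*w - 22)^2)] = 128*w*exp(64*w^2 + 352*w + 484) + 352*exp(64*w^2 + 352*w + 484)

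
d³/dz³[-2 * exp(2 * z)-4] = -16*exp(2*z)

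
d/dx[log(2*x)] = 1/x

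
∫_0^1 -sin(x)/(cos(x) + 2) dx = -log(6) + log(2*cos(1) + 4)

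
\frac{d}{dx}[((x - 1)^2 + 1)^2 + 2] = 4*x^3 - 12*x^2 + 16*x - 8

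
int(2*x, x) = x^2 + C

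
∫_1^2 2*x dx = 3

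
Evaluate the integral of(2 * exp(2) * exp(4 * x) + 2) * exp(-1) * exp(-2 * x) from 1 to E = -exp(3) - exp(-2*E - 1) + exp(-3) + exp(1 + 2*E)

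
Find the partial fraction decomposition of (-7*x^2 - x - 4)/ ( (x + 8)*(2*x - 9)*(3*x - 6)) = -601/(375*(2*x - 9)) - 74/(125*(x + 8)) + 17/(75*(x - 2))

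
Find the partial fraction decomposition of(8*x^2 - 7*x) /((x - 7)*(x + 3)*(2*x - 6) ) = 31/(40*(x + 3)) - 17/(16*(x - 3)) + 343/(80*(x - 7))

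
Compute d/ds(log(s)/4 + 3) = 1/(4*s)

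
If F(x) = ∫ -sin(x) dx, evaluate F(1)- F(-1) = 0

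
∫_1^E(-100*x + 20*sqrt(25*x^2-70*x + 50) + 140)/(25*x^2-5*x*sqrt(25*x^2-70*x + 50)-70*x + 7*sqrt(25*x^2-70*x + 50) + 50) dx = 4*log(2 + sqrt(5)) - 4*log(-5*E + sqrt(1 + (7 - 5*E)^2) + 7)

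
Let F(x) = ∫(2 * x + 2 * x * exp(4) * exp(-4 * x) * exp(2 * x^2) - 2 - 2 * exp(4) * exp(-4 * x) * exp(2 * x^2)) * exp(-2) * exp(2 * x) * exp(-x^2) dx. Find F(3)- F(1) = -E - exp(-5) + exp(-1) + exp(5)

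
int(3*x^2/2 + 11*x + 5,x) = x^3/2 + 11*x^2/2 + 5*x + C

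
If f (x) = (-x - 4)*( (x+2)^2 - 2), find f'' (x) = -6*x - 16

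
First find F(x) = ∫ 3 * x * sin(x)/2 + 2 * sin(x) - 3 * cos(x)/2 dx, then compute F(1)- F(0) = 2 - 7*cos(1)/2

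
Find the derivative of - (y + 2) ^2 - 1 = -2*y - 4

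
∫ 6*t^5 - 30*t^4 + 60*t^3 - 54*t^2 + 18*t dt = t^6 - 6*t^5 + 15*t^4 - 18*t^3 + 9*t^2 + C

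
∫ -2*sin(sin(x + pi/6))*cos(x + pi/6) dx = 2*cos(sin(x + pi/6)) + C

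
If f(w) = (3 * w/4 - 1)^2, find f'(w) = 9*w/8 - 3/2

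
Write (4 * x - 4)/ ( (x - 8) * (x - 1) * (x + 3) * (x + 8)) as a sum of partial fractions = 1/(20*(x + 8)) - 4/(55*(x + 3)) + 1/(44*(x - 8))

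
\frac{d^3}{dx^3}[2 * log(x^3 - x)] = (12*x^6 + 12*x^4 + 12*x^2 - 4)/(x^9 - 3*x^7 + 3*x^5 - x^3)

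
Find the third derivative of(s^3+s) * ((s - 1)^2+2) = 60*s^2 - 48*s + 24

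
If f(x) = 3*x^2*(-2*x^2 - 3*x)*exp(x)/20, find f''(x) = -3*x^4*exp(x)/10 - 57*x^3*exp(x)/20 - 63*x^2*exp(x)/10 - 27*x*exp(x)/10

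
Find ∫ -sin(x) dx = cos(x) + C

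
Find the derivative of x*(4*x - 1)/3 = 8*x/3 - 1/3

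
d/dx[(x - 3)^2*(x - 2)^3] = 5*x^4 - 48*x^3 + 171*x^2 - 268*x + 156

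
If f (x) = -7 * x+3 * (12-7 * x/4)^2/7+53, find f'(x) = 21*x/8 - 25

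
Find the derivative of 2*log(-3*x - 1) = 6/(3*x + 1)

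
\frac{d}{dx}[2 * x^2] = 4*x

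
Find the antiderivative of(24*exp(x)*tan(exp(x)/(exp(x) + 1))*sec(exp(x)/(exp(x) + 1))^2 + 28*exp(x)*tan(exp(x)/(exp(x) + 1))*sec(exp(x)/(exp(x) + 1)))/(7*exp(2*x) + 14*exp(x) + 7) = 4*(7 + 3/cos(exp(x)/(exp(x) + 1)))/(7*cos(exp(x)/(exp(x) + 1))) + C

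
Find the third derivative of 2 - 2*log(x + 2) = -4/(x^3 + 6*x^2 + 12*x + 8)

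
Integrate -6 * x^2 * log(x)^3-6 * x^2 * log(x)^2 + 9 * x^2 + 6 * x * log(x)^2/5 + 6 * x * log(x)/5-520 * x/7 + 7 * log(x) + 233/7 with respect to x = x*(-70*x^2*log(x)^3 + 105*x^2 + 21*x*log(x)^2 - 1300*x + 245*log(x) + 920)/35 + C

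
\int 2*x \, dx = x^2 + C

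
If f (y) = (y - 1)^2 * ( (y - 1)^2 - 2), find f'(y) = 4*y^3 - 12*y^2 + 8*y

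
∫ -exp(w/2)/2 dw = -exp(w/2) + C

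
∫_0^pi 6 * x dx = 3*pi^2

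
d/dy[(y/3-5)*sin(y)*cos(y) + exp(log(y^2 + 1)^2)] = (y^3*cos(2*y) + y^2*sin(2*y)/2 - 15*y^2*cos(2*y) + 12*y*exp(log(y^2 + 1)^2)*log(y^2 + 1) + y*cos(2*y) + sin(2*y)/2 - 15*cos(2*y))/(3*y^2 + 3)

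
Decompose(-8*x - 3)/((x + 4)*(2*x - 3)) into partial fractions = -30/(11*(2*x - 3)) - 29/(11*(x + 4))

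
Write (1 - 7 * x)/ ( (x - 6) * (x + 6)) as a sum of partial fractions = -43/(12*(x + 6)) - 41/(12*(x - 6))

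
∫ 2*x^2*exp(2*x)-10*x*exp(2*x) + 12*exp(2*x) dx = (x - 3)^2*exp(2*x) + C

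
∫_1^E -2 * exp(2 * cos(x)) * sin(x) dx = -exp(2*cos(1)) + exp(2*cos(E))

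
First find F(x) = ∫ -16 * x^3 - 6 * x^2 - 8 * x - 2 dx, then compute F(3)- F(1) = -408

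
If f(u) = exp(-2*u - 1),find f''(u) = 4*exp(-2*u - 1)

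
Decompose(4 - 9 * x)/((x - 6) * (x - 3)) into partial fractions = 23/(3*(x - 3)) - 50/(3*(x - 6))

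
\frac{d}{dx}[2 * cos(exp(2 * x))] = -4*exp(2*x)*sin(exp(2*x))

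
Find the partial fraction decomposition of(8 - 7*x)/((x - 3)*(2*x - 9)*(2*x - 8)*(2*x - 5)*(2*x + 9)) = 79/(64260*(2*x + 9)) + 19/(168*(2*x - 5)) - 47/(216*(2*x - 9)) - 13/(90*(x - 3)) + 10/(51*(x - 4))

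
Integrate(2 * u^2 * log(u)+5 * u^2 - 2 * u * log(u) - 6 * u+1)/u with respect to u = (u - 1)^2*(log(u) + 2) + C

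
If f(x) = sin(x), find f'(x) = cos(x)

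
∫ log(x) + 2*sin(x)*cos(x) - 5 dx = x*log(x) - 6*x + sin(x)^2 + C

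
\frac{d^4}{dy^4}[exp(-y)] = exp(-y)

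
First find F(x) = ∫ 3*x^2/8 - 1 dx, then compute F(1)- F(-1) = -7/4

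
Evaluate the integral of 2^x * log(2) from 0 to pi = -1 + 2^pi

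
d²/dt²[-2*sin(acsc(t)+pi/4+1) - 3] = (-4*t^3*sqrt(1 - 1/t^2)*cos(acsc(t) + pi/4 + 1) + 2*t^2*sin(acsc(t) + pi/4 + 1) + 2*t*sqrt(1 - 1/t^2)*cos(acsc(t) + pi/4 + 1) - 2*sin(acsc(t) + pi/4 + 1))/(t^6 - 2*t^4 + t^2)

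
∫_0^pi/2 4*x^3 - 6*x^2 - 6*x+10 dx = (pi^2/4 + pi)*((-2 + pi/2)^2 + 1)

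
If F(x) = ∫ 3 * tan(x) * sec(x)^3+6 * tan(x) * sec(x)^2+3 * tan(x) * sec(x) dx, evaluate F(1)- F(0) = -8 + (1 + sec(1))^3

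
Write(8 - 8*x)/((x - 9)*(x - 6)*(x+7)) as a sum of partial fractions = 4/(13*(x + 7)) + 40/(39*(x - 6)) - 4/(3*(x - 9))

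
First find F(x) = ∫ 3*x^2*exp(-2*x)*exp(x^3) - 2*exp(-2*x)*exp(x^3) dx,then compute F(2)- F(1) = -exp(-1) + exp(4)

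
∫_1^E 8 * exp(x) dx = -8*E + 8*exp(E)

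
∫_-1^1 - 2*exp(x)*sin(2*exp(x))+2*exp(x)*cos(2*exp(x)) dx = sqrt(2)*(-cos(-2*exp(-1) + pi/4) + sin(pi/4 + 2*E))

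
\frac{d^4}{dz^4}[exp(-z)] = exp(-z)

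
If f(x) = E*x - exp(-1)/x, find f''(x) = -2*exp(-1)/x^3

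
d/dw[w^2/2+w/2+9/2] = w + 1/2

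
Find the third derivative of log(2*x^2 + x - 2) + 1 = (32*x^3 + 24*x^2 + 108*x + 26)/(8*x^6 + 12*x^5 - 18*x^4 - 23*x^3 + 18*x^2 + 12*x - 8)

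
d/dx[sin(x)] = cos(x)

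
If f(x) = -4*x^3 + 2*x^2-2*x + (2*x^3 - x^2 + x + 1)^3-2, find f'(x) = 72*x^8 - 96*x^7 + 126*x^6 - 6*x^5 - 15*x^4 + 48*x^3 - 9*x^2 + 4*x + 1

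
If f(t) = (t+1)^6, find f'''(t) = 120*t^3 + 360*t^2 + 360*t + 120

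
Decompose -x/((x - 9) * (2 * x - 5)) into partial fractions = 5/(13*(2*x - 5)) - 9/(13*(x - 9))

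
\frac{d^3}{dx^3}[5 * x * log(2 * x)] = -5/x^2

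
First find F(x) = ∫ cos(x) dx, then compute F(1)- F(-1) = 2*sin(1)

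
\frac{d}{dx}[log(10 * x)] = 1/x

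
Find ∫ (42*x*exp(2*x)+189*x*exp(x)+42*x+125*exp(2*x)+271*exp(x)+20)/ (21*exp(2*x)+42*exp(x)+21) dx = (x*(21*x + 20)*(exp(x) + 1) + 21*(5*x + 6)*exp(x))/(21*(exp(x) + 1)) + C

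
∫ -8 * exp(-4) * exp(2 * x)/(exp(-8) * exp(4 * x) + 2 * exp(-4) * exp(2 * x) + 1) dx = -4*exp(2*x)/(exp(2*x) + exp(4)) + C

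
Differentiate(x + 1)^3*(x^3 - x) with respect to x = 6*x^5 + 15*x^4 + 8*x^3 - 6*x^2 - 6*x - 1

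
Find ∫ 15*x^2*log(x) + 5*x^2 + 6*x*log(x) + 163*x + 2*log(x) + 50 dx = (x*log(x) + 16)*(5*x^2 + 3*x + 2) + C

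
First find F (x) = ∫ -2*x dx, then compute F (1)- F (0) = -1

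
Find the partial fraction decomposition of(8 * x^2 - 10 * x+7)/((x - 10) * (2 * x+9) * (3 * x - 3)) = 856/(957*(2*x + 9)) - 5/(297*(x - 1)) + 707/(783*(x - 10))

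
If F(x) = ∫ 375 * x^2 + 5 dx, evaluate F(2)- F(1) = 880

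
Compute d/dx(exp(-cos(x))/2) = exp(-cos(x))*sin(x)/2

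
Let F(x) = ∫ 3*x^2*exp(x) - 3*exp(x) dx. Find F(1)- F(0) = -3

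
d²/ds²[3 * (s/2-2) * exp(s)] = 3*s*exp(s)/2 - 3*exp(s)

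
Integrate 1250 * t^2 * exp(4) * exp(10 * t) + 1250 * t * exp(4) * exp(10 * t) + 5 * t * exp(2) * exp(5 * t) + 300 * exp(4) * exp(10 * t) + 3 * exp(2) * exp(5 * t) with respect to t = (5*t + 2)*((125*t + 50)*exp(10*t + 4) + exp(5*t + 2))/5 + C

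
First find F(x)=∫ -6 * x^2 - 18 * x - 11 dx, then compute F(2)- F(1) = -52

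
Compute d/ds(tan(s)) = cos(s)^(-2)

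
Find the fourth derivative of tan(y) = 24*tan(y)^5 + 40*tan(y)^3 + 16*tan(y)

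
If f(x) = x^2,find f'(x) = 2*x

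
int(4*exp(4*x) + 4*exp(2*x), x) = (exp(2*x) + 1)^2 + C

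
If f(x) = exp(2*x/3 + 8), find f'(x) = 2*exp(2*x/3 + 8)/3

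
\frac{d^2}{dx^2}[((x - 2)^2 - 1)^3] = 30*x^4 - 240*x^3 + 684*x^2 - 816*x + 342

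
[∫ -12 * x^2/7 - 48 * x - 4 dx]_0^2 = -760/7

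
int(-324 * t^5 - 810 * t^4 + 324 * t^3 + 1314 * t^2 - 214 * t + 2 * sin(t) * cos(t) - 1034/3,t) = -54*t^6 - 162*t^5 + 81*t^4 + 438*t^3 - 107*t^2 - 1034*t/3 + sin(t)^2 + C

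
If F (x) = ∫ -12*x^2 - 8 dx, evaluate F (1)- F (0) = -12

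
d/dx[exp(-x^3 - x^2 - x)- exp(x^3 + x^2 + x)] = (-3*x^2*exp(2*x^3 + 2*x^2 + 2*x) - 3*x^2 - 2*x*exp(2*x^3 + 2*x^2 + 2*x) - 2*x - exp(2*x^3 + 2*x^2 + 2*x) - 1)*exp(-x^3 - x^2 - x)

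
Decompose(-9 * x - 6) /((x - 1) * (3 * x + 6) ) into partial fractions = -4/(3*(x + 2)) - 5/(3*(x - 1))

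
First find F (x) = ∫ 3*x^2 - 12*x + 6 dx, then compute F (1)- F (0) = 1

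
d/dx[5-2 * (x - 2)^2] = 8 - 4*x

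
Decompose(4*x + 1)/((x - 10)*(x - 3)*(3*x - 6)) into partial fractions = 3/(8*(x - 2)) - 13/(21*(x - 3)) + 41/(168*(x - 10))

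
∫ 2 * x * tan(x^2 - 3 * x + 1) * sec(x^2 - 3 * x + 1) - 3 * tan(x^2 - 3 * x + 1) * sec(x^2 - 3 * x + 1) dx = sec(x^2 - 3*x + 1) + C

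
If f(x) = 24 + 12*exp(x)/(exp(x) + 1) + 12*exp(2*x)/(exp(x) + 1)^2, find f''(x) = (-36*exp(3*x) + 48*exp(2*x) + 12*exp(x))/(exp(4*x) + 4*exp(3*x) + 6*exp(2*x) + 4*exp(x) + 1)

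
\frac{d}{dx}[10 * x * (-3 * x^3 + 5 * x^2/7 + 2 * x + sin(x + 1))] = -120*x^3 + 150*x^2/7 + 10*x*cos(x + 1) + 40*x + 10*sin(x + 1)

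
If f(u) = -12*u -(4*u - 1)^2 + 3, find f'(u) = -32*u - 4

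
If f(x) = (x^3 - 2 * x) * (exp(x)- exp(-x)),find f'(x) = (x^3*exp(2*x) + x^3 + 3*x^2*exp(2*x) - 3*x^2 - 2*x*exp(2*x) - 2*x - 2*exp(2*x) + 2)*exp(-x)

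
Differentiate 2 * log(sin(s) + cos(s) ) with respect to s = 2/tan(s + pi/4)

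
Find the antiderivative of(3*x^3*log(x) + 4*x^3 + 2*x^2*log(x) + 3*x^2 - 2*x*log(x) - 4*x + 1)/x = (log(x) + 1)*(x^3 + x^2 - 2*x + 1) + C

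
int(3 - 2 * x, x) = -x^2 + 3*x + C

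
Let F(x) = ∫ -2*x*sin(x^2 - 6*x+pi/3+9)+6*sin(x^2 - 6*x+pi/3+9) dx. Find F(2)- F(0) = cos(1 + pi/3) - cos(pi/3 + 9)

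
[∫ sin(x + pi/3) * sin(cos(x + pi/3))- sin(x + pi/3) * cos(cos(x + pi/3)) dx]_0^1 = -cos(1/2) - sin(1/2) + sin(cos(1 + pi/3)) + cos(cos(1 + pi/3))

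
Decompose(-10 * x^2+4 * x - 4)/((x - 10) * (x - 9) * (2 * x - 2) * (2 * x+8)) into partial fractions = 9/(182*(x + 4)) - 1/(144*(x - 1)) + 389/(208*(x - 9)) - 241/(126*(x - 10))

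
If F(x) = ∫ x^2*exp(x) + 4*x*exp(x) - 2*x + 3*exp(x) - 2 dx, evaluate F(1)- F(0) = -4 + 4*E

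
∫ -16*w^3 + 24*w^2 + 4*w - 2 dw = -4*w^4 + 8*w^3 + 2*w^2 - 2*w + C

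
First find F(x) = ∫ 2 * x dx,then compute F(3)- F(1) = 8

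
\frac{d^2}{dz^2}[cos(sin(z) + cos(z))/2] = sin(z)*cos(z)*cos(sqrt(2)*sin(z + pi/4)) + sqrt(2)*sin(sqrt(2)*sin(z + pi/4))*sin(z + pi/4)/2 - cos(sqrt(2)*sin(z + pi/4))/2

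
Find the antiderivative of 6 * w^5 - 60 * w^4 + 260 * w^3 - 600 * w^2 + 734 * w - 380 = w^6 - 12*w^5 + 65*w^4 - 200*w^3 + 367*w^2 - 380*w + C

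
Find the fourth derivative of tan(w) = 24*tan(w)^5 + 40*tan(w)^3 + 16*tan(w)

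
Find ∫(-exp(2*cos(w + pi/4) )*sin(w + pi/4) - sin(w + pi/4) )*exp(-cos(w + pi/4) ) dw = 2*sinh(cos(w + pi/4)) + C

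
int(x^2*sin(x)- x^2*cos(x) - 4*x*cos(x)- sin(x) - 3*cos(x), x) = -sqrt(2)*(x^2 + 2*x + 1)*sin(x + pi/4) + C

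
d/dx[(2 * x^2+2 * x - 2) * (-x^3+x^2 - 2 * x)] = -10*x^4 - 12*x + 4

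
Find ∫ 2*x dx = x^2 + C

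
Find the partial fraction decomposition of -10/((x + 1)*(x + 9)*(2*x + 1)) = -40/(17*(2*x + 1)) - 5/(68*(x + 9)) + 5/(4*(x + 1))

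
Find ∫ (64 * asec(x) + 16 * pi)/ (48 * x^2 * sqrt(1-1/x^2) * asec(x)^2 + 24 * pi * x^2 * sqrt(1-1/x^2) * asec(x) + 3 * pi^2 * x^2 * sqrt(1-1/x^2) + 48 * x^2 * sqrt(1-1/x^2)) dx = 2*log((4*asec(x) + pi)^2/16 + 1)/3 + C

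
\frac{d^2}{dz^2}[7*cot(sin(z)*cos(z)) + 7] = 14*((1 - cos(2*z))^2*cos(sin(2*z)/2)/sin(sin(2*z)/2) + sin(2*z) + 2*cos(2*z)*cos(sin(2*z)/2)/sin(sin(2*z)/2) - cos(sin(2*z)/2)/sin(sin(2*z)/2))/sin(sin(2*z)/2)^2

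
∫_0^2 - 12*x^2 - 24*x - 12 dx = -104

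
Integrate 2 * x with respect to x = x^2 + C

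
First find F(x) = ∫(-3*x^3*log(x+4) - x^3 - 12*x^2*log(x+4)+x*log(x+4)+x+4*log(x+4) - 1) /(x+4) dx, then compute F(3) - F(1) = -25*log(7) + log(5)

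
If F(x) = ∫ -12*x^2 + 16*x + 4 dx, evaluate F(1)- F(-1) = 0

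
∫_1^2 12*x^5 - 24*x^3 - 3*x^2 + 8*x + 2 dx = 43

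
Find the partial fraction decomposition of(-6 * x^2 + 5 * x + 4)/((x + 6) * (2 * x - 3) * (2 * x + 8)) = -4/(165*(2*x - 3)) - 121/(30*(x + 6)) + 28/(11*(x + 4))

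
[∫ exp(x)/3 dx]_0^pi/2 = -1/3 + exp(pi/2)/3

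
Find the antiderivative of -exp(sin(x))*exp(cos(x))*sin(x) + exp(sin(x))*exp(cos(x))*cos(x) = exp(sqrt(2)*sin(x + pi/4)) + C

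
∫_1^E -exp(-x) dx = -exp(-1) + exp(-E)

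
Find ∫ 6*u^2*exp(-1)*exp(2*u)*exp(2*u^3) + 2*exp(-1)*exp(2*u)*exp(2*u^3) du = exp(2*u^3 + 2*u - 1) + C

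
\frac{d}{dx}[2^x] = 2^x*log(2)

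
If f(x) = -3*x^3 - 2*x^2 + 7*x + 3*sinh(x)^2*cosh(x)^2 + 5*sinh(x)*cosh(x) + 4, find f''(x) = -18*x + 12*(cosh(2*x) - 1)^2 + 10*sinh(2*x) + 24*cosh(2*x) - 22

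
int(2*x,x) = x^2 + C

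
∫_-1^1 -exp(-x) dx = -E + exp(-1)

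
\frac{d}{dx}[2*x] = 2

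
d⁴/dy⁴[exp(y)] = exp(y)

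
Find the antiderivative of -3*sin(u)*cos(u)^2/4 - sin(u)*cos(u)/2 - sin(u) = (cos(u)^2 + cos(u) + 4)*cos(u)/4 + C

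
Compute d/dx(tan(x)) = cos(x)^(-2)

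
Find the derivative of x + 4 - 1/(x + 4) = (x^2 + 8*x + 17)/(x^2 + 8*x + 16)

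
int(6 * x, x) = 3*x^2 + C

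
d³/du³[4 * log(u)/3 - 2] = 8/(3*u^3)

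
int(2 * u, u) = u^2 + C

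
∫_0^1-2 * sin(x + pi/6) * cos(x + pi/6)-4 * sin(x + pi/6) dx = -(sqrt(3)/2 + 2)^2 + (cos(pi/6 + 1) + 2)^2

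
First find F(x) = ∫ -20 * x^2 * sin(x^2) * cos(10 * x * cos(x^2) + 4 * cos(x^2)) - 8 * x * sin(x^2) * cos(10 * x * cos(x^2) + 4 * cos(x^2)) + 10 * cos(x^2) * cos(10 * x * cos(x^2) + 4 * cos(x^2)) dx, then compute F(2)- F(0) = sin(24*cos(4)) - sin(4)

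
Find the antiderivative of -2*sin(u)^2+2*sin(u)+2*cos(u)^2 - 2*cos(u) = (sqrt(2)*sin(u + pi/4) - 1)^2 + C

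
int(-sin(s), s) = cos(s) + C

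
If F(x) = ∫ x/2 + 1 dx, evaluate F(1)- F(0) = 5/4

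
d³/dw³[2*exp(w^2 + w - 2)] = 16*w^3*exp(w^2 + w - 2) + 24*w^2*exp(w^2 + w - 2) + 36*w*exp(w^2 + w - 2) + 14*exp(w^2 + w - 2)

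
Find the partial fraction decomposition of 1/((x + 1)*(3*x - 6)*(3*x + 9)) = 1/(90*(x + 3)) - 1/(54*(x + 1)) + 1/(135*(x - 2))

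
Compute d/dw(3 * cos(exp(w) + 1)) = -3*exp(w)*sin(exp(w) + 1)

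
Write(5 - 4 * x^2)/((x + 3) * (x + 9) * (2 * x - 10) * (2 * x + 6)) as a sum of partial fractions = 319/(2016*(x + 9)) - 607/(4608*(x + 3)) + 31/(192*(x + 3)^2) - 95/(3584*(x - 5))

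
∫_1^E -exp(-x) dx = -exp(-1) + exp(-E)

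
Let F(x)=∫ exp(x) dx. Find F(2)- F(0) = -1 + exp(2)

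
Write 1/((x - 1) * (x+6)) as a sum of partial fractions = -1/(7*(x + 6)) + 1/(7*(x - 1))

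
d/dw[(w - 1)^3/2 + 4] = 3*w^2/2 - 3*w + 3/2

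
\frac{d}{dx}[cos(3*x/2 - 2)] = -3*sin(3*x/2 - 2)/2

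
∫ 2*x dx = x^2 + C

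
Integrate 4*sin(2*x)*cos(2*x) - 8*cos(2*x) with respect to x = (sin(2*x) - 2)^2 + C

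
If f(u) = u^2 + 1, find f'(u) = 2*u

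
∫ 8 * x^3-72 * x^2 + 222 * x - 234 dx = 2*x^4 - 24*x^3 + 111*x^2 - 234*x + C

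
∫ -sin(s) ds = cos(s) + C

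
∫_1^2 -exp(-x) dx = -exp(-1) + exp(-2)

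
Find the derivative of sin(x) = cos(x)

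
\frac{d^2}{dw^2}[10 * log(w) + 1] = -10/w^2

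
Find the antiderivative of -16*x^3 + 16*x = -4*x^4 + 8*x^2 + C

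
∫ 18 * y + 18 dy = 9*y^2 + 18*y + C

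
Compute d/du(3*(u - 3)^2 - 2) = 6*u - 18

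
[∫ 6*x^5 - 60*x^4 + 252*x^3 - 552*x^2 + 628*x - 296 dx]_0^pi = -121 - (-2 + pi)^2 + (1 + (-2 + pi)^2)^3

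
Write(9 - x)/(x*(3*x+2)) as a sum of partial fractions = -29/(2*(3*x + 2)) + 9/(2*x)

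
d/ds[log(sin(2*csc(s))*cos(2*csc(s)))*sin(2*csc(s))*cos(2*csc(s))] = -2*(log(sin(4/sin(s))/4)*cos(s - 4/sin(s)) + log(sin(4/sin(s))/4)*cos(s + 4/sin(s)) + log(2)*cos(s - 4/sin(s)) + cos(s - 4/sin(s)) + log(2)*cos(s + 4/sin(s)) + cos(s + 4/sin(s)))/(1 - cos(2*s))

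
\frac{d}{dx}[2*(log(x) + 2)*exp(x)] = (2*x*exp(x)*log(x) + 4*x*exp(x) + 2*exp(x))/x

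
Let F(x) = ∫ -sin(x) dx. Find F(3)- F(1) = cos(3) - cos(1)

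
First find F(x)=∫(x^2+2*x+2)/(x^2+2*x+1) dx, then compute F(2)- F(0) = 8/3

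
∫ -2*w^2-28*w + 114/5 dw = -2*w^3/3 - 14*w^2 + 114*w/5 + C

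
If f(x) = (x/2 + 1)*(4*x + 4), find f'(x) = 4*x + 6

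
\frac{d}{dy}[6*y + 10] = 6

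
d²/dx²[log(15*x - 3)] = -25/(25*x^2 - 10*x + 1)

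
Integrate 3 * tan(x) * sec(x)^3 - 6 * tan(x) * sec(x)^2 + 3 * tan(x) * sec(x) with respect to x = (sec(x) - 1)^3 + C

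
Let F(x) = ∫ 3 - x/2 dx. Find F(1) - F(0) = 11/4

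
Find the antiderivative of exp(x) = exp(x) + C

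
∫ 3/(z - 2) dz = 3*log(z - 2) + C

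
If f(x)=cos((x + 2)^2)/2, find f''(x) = -2*x^2*cos(x^2 + 4*x + 4) - 8*x*cos(x^2 + 4*x + 4) - sin(x^2 + 4*x + 4) - 8*cos(x^2 + 4*x + 4)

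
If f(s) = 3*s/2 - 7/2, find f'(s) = 3/2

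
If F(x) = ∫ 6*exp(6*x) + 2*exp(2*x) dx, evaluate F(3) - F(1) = -exp(2) + exp(18)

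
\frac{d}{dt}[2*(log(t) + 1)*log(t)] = (4*log(t) + 2)/t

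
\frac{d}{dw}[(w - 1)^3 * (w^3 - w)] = 6*w^5 - 15*w^4 + 8*w^3 + 6*w^2 - 6*w + 1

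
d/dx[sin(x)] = cos(x)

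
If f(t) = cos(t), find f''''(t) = cos(t)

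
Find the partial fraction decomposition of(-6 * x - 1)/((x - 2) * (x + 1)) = -5/(3*(x + 1)) - 13/(3*(x - 2))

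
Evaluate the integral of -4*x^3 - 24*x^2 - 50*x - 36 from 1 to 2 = -182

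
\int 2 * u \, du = u^2 + C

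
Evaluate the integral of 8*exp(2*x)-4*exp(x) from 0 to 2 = -1 + (-1 + 2*exp(2))^2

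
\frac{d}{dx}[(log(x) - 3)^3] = (3*log(x)^2 - 18*log(x) + 27)/x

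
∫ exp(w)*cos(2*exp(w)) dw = sin(2*exp(w))/2 + C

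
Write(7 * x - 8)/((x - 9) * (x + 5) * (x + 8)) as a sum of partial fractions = -64/(51*(x + 8)) + 43/(42*(x + 5)) + 55/(238*(x - 9))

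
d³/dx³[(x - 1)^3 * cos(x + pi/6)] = x^3*sin(x + pi/6) - 3*x^2*sin(x + pi/6) - 9*x^2*cos(x + pi/6) - 15*x*sin(x + pi/6) + 18*x*cos(x + pi/6) + 17*sin(x + pi/6) - 3*cos(x + pi/6)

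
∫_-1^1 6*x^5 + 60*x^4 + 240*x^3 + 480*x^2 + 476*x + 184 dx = 712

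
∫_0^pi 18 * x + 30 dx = -25 + (5 + 3*pi)^2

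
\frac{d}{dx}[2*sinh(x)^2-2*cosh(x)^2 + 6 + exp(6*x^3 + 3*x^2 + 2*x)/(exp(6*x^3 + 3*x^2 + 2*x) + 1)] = (18*x^2*exp(6*x^3 + 3*x^2 + 2*x) + 6*x*exp(6*x^3 + 3*x^2 + 2*x) + 2*exp(6*x^3 + 3*x^2 + 2*x))/(exp(4*x)*exp(6*x^2)*exp(12*x^3) + 2*exp(2*x)*exp(3*x^2)*exp(6*x^3) + 1)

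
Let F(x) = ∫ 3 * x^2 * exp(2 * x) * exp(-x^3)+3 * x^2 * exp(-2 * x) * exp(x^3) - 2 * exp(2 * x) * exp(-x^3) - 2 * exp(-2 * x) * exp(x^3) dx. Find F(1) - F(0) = -E + exp(-1)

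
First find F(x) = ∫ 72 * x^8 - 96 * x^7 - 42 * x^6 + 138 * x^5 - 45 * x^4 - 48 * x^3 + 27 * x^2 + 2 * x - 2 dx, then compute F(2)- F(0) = 1320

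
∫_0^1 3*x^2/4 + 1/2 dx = 3/4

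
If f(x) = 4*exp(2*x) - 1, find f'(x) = 8*exp(2*x)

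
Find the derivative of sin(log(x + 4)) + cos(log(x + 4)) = sqrt(2)*cos(log(x + 4) + pi/4)/(x + 4)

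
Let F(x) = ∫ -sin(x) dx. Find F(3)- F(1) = cos(3) - cos(1)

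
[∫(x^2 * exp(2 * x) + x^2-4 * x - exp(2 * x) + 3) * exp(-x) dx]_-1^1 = -4*exp(-1) + 4*E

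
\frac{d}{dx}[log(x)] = 1/x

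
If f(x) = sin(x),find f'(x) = cos(x)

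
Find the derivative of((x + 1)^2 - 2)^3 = 6*x^5 + 30*x^4 + 36*x^3 - 12*x^2 - 18*x + 6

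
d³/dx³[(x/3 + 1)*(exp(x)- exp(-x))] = (x*exp(2*x) + x + 6*exp(2*x))*exp(-x)/3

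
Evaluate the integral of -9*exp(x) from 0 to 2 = 9 - 9*exp(2)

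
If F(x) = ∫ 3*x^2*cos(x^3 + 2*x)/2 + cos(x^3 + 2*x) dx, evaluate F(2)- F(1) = sin(12)/2 - sin(3)/2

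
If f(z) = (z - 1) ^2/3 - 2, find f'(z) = 2*z/3 - 2/3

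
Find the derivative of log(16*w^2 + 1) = 32*w/(16*w^2 + 1)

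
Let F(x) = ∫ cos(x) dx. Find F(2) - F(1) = -sin(1) + sin(2)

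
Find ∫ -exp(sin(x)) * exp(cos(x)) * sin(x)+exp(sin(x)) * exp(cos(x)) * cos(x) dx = exp(sqrt(2)*sin(x + pi/4)) + C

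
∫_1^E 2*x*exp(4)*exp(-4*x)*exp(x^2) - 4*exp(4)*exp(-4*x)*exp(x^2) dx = -E + exp((-2 + E)^2)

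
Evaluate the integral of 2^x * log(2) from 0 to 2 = 3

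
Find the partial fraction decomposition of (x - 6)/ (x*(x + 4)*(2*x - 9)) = -2/(51*(2*x - 9)) - 5/(34*(x + 4)) + 1/(6*x)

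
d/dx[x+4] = 1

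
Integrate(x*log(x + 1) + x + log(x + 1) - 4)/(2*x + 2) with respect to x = (x - 4)*log(x + 1)/2 + C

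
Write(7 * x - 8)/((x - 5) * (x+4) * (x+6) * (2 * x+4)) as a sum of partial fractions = 25/(88*(x + 6)) - 1/(2*(x + 4)) + 11/(56*(x + 2)) + 3/(154*(x - 5))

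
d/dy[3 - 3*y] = -3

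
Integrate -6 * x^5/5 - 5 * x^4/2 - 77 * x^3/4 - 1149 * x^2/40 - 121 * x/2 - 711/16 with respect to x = -x^6/5 - x^5/2 - 77*x^4/16 - 383*x^3/40 - 121*x^2/4 - 711*x/16 + C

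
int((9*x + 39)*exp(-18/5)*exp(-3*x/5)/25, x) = 3*(-x - 6)*exp(-3*x/5 - 18/5)/5 + C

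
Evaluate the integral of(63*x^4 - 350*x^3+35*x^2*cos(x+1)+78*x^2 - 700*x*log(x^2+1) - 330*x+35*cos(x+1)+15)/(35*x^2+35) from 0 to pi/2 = -5*pi^2/4 - 5*log(1 + pi^2/4)^2 - sin(1) + 2*log(1 + pi^2/4)/7 + cos(1) + 3*pi/14 + 3*pi^3/40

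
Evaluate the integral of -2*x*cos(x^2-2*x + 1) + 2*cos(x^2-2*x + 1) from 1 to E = -sin((-1 + E)^2)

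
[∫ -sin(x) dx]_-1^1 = 0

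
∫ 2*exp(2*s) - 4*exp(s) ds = (exp(s) - 2)^2 + C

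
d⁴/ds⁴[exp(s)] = exp(s)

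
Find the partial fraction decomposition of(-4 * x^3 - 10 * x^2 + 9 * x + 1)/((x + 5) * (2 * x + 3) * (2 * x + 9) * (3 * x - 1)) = 37/(2552*(3*x - 1)) + 245/(87*(2*x + 9)) + 43/(231*(2*x + 3)) - 103/(56*(x + 5))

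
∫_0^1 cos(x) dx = sin(1)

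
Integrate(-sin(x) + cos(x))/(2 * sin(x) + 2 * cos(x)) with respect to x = log(sin(x + pi/4))/2 + C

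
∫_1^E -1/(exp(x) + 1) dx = -log(exp(-1) + 1) + log(exp(-E) + 1)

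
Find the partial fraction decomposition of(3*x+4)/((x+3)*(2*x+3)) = -1/(3*(2*x + 3)) + 5/(3*(x + 3))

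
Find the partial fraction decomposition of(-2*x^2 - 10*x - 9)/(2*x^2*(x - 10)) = -309/(200*(x - 10)) + 109/(200*x) + 9/(20*x^2)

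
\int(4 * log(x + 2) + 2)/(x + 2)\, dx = 2*(log(x + 2) + 1)*log(x + 2) + C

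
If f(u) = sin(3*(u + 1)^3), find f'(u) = 9*(u + 1)^2*cos(3*u^3 + 9*u^2 + 9*u + 3)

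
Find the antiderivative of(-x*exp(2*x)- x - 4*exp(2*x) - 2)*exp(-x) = -2*(x + 3)*sinh(x) + C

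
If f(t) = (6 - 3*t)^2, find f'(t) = 18*t - 36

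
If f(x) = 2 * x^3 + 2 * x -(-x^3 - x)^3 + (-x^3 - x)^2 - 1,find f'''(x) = 504*x^6 + 630*x^4 + 120*x^3 + 180*x^2 + 48*x + 18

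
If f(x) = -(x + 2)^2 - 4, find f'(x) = -2*x - 4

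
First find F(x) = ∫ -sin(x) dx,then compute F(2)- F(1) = -cos(1) + cos(2)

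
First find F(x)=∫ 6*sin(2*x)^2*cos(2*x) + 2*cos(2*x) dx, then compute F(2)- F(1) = -sin(2) + sin(4) - sin(2)^3 + sin(4)^3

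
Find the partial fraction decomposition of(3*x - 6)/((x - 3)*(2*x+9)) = 13/(5*(2*x + 9)) + 1/(5*(x - 3))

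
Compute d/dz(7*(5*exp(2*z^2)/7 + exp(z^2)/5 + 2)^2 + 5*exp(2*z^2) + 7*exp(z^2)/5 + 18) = 200*z*exp(4*z^2)/7 + 12*z*exp(3*z^2) + 2528*z*exp(2*z^2)/25 + 14*z*exp(z^2)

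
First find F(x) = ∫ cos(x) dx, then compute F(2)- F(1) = -sin(1) + sin(2)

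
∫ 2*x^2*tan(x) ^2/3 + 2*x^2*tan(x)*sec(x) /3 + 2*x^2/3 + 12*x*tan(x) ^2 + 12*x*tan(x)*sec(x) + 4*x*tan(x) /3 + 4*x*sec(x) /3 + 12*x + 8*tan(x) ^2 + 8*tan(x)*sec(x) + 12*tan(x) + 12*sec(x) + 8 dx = (tan(x) + sec(x))*(2*x^2/3 + 12*x + 8) + C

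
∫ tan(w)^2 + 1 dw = tan(w) + C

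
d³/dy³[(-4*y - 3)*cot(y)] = 24*y*cot(y)^4 + 32*y*cot(y)^2 + 8*y + 18*cot(y)^4 - 24*cot(y)^3 + 24*cot(y)^2 - 24*cot(y) + 6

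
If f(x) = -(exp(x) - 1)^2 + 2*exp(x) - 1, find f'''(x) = -8*exp(2*x) + 4*exp(x)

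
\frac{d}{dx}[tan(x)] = cos(x)^(-2)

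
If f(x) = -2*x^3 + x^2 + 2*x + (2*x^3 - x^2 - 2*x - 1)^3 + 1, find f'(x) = 72*x^8 - 96*x^7 - 126*x^6 + 66*x^5 + 150*x^4 + 36*x^3 - 48*x^2 - 28*x - 4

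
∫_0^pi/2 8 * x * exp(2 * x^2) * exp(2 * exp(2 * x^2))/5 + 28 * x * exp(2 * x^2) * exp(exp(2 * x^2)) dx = -7*E - exp(2)/5 + 7*exp(exp(pi^2/2)) + exp(2*exp(pi^2/2))/5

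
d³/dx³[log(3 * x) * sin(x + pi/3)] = (-x^3*log(x)*cos(x + pi/3) - x^3*log(3)*cos(x + pi/3) - 3*x^2*sin(x + pi/3) - 3*x*cos(x + pi/3) + 2*sin(x + pi/3))/x^3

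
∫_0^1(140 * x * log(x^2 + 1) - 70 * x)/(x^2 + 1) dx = -35*log(2) + 35*log(2)^2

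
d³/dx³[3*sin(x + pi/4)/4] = -3*cos(x + pi/4)/4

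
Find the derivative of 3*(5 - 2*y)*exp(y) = -6*y*exp(y) + 9*exp(y)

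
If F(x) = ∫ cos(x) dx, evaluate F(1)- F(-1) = 2*sin(1)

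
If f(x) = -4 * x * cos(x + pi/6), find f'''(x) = -4*x*sin(x + pi/6) + 12*cos(x + pi/6)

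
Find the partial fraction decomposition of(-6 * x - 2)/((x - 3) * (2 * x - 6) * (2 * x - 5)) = -34/(2*x - 5) + 17/(x - 3) - 10/(x - 3)^2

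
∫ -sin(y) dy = cos(y) + C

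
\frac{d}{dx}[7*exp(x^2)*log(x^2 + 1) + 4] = (14*x^3*exp(x^2)*log(x^2 + 1) + 14*x*exp(x^2)*log(x^2 + 1) + 14*x*exp(x^2))/(x^2 + 1)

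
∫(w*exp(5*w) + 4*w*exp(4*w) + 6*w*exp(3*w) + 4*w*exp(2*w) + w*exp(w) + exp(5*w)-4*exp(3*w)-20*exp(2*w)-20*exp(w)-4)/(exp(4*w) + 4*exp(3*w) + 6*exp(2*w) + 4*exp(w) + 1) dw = (w*(exp(w) - 4)*(exp(w) + 1)^3 - 5*(exp(w) + 1)^2*exp(w) + (16*exp(w) + 15)*exp(2*w)/3)/(exp(w) + 1)^3 + C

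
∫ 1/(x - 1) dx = log(8*x - 8) + C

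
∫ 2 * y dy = y^2 + C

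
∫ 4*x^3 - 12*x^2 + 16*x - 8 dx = x^4 - 4*x^3 + 8*x^2 - 8*x + C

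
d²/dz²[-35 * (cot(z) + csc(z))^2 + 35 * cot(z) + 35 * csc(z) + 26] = 35*(-1 + 2*cos(z)/sin(z) + 6/sin(z) + 2*sqrt(2)*sin(z + pi/4)/sin(z)^2 + 2/sin(z)^2 - 12*cos(z)/sin(z)^3 - 12/sin(z)^3)/sin(z)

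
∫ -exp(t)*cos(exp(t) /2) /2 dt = -sin(exp(t)/2) + C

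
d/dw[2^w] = 2^w*log(2)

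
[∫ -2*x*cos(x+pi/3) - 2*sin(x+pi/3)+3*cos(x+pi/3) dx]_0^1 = -3*sqrt(3)/2 + sin(1 + pi/3)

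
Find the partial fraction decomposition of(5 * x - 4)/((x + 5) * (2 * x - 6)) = 29/(16*(x + 5)) + 11/(16*(x - 3))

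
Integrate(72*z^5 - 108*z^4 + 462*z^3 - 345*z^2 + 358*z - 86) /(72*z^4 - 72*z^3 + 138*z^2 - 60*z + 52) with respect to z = z^2/2 - z/2 + log((6*z^2 - 3*z + 5)^2 + 1) + C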